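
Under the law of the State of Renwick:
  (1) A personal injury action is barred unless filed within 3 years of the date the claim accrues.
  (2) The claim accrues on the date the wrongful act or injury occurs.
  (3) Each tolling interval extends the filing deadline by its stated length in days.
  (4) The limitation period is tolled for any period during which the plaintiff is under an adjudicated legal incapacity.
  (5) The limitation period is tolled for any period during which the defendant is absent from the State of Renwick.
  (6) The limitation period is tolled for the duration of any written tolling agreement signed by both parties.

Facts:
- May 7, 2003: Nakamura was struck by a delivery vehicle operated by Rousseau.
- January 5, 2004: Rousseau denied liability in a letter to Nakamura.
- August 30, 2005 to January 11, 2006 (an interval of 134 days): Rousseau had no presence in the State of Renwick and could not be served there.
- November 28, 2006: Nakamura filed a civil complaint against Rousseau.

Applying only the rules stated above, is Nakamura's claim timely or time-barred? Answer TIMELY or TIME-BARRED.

The limitation period began to run on May 7, 2003.
The untolled deadline — 3 years after May 7, 2003 — is May 7, 2006.
The defendant's absence from the jurisdiction from August 30, 2005 to January 11, 2006 tolled the period for 134 days, extending the deadline to September 18, 2006.
Nothing else in the chronology tolls or restarts the period.
Nakamura filed on November 28, 2006, after the September 18, 2006 deadline, so the action is time-barred.

TIME-BARRED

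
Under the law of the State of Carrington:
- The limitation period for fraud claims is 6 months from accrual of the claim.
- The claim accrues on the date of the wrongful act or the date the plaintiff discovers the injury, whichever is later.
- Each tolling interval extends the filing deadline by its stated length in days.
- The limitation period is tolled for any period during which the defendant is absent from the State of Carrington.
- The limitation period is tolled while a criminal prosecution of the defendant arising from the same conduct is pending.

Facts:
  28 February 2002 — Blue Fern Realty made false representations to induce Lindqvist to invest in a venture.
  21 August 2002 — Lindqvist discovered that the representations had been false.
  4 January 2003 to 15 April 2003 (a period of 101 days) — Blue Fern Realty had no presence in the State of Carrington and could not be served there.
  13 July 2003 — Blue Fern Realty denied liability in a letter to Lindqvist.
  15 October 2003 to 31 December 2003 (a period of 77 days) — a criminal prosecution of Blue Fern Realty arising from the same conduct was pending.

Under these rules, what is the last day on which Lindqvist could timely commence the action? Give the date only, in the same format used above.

Because discovery on 21 August 2002 post-dates the 28 February 2002 act, accrual under the later-of rule falls on 21 August 2002.
Adding the 6 months base period to 21 August 2002 gives a deadline of 21 February 2003, before any tolling.
The defendant's absence from the jurisdiction from 4 January 2003 to 15 April 2003 tolled the period for 101 days, extending the deadline to 2 June 2003.
The pending criminal prosecution starting 15 October 2003 came too late — the period had run on 2 June 2003 — and so does not extend the deadline.
Nothing else in the chronology tolls or restarts the period.

2 June 2003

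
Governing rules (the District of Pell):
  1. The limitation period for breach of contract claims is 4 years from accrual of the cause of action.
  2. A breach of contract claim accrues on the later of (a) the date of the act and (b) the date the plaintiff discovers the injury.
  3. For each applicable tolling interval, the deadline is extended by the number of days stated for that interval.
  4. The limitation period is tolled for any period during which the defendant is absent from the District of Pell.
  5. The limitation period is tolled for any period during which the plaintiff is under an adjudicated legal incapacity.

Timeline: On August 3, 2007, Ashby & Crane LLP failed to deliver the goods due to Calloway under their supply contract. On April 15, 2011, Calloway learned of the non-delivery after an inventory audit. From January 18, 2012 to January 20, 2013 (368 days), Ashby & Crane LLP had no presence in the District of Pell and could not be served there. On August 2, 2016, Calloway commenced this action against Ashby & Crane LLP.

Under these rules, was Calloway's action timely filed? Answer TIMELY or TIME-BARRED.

TIME-BARRED

Taking the later of the act (August 3, 2007) and discovery (April 15, 2011), the claim accrued on April 15, 2011.
Adding the 4 years base period to April 15, 2011 gives a deadline of April 15, 2015, before any tolling.
Because the defendant's absence from the jurisdiction ran from January 18, 2012 to January 20, 2013, the deadline is extended by 368 days to April 17, 2016.
Filing on August 2, 2016 missed the April 17, 2016 deadline — the action is time-barred.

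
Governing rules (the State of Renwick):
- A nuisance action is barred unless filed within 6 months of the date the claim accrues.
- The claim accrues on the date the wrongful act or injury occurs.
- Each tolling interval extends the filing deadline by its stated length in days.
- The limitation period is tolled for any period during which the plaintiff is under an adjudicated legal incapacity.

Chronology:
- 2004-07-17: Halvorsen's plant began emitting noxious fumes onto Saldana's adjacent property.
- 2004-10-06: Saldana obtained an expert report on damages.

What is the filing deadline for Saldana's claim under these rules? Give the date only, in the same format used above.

The limitation period began to run on 2004-07-17.
6 months from 2004-07-17 is 2005-01-17.
The other events in the timeline have no effect on the limitation period under the stated rules.

2005-01-17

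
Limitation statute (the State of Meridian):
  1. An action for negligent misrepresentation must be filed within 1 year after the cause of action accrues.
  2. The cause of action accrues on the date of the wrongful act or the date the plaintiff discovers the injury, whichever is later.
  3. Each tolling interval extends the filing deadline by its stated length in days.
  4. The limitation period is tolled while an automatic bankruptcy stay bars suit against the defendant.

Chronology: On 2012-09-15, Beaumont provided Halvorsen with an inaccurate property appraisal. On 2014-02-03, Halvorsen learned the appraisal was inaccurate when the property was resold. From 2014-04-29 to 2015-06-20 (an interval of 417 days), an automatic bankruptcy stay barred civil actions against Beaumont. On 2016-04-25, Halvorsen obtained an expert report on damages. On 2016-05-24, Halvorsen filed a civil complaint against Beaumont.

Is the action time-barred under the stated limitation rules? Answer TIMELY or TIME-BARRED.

TIME-BARRED

Taking the later of the act (2012-09-15) and discovery (2014-02-03), the claim accrued on 2014-02-03.
The untolled deadline — 1 year after 2014-02-03 — is 2015-02-03.
The period was tolled for 417 days by the automatic bankruptcy stay (2014-04-29 to 2015-06-20), pushing the deadline to 2016-03-26.
The other events in the timeline have no effect on the limitation period under the stated rules.
Halvorsen filed on 2016-05-24, after the 2016-03-26 deadline, so the action is time-barred.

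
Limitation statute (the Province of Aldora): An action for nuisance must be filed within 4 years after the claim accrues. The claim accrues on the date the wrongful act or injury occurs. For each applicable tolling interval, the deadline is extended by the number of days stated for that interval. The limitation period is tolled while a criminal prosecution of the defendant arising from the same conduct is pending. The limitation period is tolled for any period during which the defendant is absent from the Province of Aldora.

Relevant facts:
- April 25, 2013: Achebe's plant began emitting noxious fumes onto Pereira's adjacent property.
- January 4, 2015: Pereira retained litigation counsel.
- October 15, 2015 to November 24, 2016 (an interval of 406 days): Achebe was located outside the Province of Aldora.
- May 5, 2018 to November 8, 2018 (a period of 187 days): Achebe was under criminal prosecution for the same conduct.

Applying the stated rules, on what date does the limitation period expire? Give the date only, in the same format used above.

December 9, 2018

The claim accrued on April 25, 2013, the date of the act.
4 years from April 25, 2013 is April 25, 2017.
Because the defendant's absence from the jurisdiction ran from October 15, 2015 to November 24, 2016, the deadline is extended by 406 days to June 5, 2018.
The period was tolled for 187 days by the pending criminal prosecution (May 5, 2018 to November 8, 2018), pushing the deadline to December 9, 2018.
None of the other events listed affects the running of the period under the stated rules.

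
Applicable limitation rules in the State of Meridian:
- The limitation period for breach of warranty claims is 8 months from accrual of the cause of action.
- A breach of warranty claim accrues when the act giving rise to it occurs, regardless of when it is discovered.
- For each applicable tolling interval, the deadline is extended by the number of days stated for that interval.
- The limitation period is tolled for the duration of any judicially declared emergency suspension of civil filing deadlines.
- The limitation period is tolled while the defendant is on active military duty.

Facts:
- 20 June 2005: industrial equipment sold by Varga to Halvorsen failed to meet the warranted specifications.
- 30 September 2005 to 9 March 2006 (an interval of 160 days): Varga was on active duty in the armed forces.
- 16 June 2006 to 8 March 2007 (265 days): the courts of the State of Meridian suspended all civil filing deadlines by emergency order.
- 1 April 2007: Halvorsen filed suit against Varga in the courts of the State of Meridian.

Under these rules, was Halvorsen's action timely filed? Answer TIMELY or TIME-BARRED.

The claim accrued on 20 June 2005, when the wrongful act occurred.
Adding the 8 months base period to 20 June 2005 gives a deadline of 20 February 2006, before any tolling.
Because the defendant's active military service ran from 30 September 2005 to 9 March 2006, the deadline is extended by 160 days to 30 July 2006.
Because the emergency suspension of filing deadlines ran from 16 June 2006 to 8 March 2007, the deadline is extended by 265 days to 21 April 2007.
Halvorsen filed on 1 April 2007, before the 21 April 2007 deadline, so the action is timely.

TIMELY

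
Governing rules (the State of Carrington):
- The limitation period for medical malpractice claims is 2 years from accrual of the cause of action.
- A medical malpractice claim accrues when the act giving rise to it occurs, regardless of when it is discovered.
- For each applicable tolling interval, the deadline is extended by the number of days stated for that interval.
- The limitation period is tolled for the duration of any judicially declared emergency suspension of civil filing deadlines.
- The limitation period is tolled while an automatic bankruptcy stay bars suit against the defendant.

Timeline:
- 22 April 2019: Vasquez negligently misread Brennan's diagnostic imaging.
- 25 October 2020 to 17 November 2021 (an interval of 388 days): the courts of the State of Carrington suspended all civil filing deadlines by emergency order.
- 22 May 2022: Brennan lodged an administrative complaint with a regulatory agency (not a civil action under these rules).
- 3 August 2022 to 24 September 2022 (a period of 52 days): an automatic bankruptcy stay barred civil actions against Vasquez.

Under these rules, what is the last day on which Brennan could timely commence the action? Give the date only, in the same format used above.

15 May 2022

The claim accrued on 22 April 2019, when the wrongful act occurred.
Adding the 2 years base period to 22 April 2019 gives a deadline of 22 April 2021, before any tolling.
The emergency suspension of filing deadlines from 25 October 2020 to 17 November 2021 tolled the period for 388 days, extending the deadline to 15 May 2022.
The automatic bankruptcy stay from 3 August 2022 to 24 September 2022 began after the period had already run on 15 May 2022, so it has no tolling effect.
None of the other events listed affects the running of the period under the stated rules.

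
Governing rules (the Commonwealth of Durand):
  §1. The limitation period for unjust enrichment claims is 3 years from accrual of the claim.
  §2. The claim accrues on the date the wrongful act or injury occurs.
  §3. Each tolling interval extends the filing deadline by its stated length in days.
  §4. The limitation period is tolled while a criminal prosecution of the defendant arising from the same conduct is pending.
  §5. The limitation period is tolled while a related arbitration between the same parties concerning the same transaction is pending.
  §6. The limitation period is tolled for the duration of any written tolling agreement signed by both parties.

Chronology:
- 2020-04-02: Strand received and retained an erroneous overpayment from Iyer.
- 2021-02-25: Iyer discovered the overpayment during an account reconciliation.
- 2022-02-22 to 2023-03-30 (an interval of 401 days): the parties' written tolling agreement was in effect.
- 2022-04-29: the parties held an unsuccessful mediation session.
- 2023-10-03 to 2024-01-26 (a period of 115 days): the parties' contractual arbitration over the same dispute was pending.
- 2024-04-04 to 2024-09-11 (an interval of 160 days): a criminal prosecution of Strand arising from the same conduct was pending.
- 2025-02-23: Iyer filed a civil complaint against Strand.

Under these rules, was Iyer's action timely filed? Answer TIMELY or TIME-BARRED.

Because the rule ties accrual to occurrence, the claim accrued on 2020-04-02, not on the 2021-02-25 discovery date.
Adding the 3 years base period to 2020-04-02 gives a deadline of 2023-04-02, before any tolling.
The period was tolled for 401 days by the written tolling agreement (2022-02-22 to 2023-03-30), pushing the deadline to 2024-05-07.
Because the pending related arbitration ran from 2023-10-03 to 2024-01-26, the deadline is extended by 115 days to 2024-08-30.
The period was tolled for 160 days by the pending criminal prosecution (2024-04-04 to 2024-09-11), pushing the deadline to 2025-02-06.
Nothing else in the chronology tolls or restarts the period.
Filing on 2025-02-23 missed the 2025-02-06 deadline — the action is time-barred.

TIME-BARRED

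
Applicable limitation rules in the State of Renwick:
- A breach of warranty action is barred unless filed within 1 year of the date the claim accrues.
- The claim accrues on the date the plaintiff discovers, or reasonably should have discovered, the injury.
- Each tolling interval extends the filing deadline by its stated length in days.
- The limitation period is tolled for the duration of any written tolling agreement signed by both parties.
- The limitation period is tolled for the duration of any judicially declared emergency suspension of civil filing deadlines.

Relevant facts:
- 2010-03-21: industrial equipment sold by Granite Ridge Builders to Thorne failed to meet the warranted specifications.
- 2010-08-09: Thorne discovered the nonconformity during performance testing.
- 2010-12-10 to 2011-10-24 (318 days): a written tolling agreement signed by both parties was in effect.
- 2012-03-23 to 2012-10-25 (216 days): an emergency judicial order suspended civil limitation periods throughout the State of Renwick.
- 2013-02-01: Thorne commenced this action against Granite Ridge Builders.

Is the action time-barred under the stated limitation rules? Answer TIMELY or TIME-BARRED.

Under the discovery rule, the claim accrued on 2010-08-09, when Thorne discovered the injury — not on the 2010-03-21 date of the underlying act.
1 year from 2010-08-09 is 2011-08-09.
The written tolling agreement from 2010-12-10 to 2011-10-24 tolled the period for 318 days, extending the deadline to 2012-06-22.
Because the emergency suspension of filing deadlines ran from 2012-03-23 to 2012-10-25, the deadline is extended by 216 days to 2013-01-24.
The 2013-02-01 filing falls after the 2013-01-24 deadline; the claim is time-barred.

TIME-BARRED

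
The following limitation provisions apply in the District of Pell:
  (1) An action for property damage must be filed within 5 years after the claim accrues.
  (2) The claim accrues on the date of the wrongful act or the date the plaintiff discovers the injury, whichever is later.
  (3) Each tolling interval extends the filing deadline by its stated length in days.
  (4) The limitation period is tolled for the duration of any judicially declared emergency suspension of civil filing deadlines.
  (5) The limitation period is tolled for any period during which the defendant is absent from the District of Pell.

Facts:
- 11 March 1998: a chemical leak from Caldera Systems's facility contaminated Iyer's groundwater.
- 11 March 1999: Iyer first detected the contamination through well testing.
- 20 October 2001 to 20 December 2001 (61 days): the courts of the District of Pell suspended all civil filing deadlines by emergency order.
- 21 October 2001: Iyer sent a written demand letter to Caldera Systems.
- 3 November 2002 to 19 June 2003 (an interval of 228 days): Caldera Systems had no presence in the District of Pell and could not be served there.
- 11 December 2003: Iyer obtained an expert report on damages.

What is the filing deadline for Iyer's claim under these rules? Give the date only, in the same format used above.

The claim accrued on 11 March 1999 — the later of the 11 March 1998 act and the 11 March 1999 discovery.
Adding the 5 years base period to 11 March 1999 gives a deadline of 11 March 2004, before any tolling.
Because the emergency suspension of filing deadlines ran from 20 October 2001 to 20 December 2001, the deadline is extended by 61 days to 11 May 2004.
The defendant's absence from the jurisdiction from 3 November 2002 to 19 June 2003 tolled the period for 228 days, extending the deadline to 25 December 2004.
Nothing else in the chronology tolls or restarts the period.

25 December 2004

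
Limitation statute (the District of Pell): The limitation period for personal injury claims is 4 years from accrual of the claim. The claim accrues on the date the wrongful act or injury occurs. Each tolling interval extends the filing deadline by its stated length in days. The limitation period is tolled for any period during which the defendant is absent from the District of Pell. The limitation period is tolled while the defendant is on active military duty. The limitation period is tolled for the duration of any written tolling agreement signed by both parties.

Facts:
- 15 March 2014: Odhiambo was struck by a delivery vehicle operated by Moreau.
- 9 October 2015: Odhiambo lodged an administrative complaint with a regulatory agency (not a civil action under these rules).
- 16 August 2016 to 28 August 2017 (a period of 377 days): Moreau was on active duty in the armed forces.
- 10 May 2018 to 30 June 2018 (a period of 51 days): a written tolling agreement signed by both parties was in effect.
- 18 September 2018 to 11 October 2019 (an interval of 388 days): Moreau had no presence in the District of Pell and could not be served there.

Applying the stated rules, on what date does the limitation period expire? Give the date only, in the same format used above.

8 June 2020

The limitation period began to run on 15 March 2014.
The untolled deadline — 4 years after 15 March 2014 — is 15 March 2018.
Because the defendant's active military service ran from 16 August 2016 to 28 August 2017, the deadline is extended by 377 days to 27 March 2019.
The period was tolled for 51 days by the written tolling agreement (10 May 2018 to 30 June 2018), pushing the deadline to 17 May 2019.
The period was tolled for 388 days by the defendant's absence from the jurisdiction (18 September 2018 to 11 October 2019), pushing the deadline to 8 June 2020.
None of the other events listed affects the running of the period under the stated rules.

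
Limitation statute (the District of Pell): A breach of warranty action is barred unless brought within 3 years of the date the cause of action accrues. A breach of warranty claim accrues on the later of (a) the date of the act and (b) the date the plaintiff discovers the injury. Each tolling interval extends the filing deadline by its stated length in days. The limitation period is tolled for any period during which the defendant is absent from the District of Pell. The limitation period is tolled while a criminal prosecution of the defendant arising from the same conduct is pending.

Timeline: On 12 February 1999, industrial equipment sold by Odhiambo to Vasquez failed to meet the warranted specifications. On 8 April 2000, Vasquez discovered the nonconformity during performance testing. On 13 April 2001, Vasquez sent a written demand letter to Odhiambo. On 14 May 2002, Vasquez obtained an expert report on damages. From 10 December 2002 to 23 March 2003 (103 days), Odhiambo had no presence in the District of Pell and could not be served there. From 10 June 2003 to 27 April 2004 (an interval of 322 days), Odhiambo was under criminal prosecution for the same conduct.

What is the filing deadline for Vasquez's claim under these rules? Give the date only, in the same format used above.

Because discovery on 8 April 2000 post-dates the 12 February 1999 act, accrual under the later-of rule falls on 8 April 2000.
The untolled deadline — 3 years after 8 April 2000 — is 8 April 2003.
Because the defendant's absence from the jurisdiction ran from 10 December 2002 to 23 March 2003, the deadline is extended by 103 days to 20 July 2003.
Because the pending criminal prosecution ran from 10 June 2003 to 27 April 2004, the deadline is extended by 322 days to 6 June 2004.
None of the other events listed affects the running of the period under the stated rules.

6 June 2004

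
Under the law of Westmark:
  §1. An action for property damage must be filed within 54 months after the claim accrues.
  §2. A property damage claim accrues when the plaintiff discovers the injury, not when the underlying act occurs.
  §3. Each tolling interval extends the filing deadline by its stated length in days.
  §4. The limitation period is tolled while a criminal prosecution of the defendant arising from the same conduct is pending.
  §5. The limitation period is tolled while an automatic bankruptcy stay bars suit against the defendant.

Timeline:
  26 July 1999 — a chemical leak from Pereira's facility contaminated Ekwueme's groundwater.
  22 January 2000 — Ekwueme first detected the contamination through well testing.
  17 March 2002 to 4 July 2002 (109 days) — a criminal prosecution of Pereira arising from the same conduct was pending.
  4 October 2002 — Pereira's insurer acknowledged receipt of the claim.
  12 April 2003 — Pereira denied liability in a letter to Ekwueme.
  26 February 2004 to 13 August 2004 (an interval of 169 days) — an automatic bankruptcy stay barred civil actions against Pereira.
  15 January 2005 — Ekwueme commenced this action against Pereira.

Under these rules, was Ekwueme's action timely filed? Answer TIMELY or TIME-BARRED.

Under the discovery rule, the claim accrued on 22 January 2000, when Ekwueme discovered the injury — not on the 26 July 1999 date of the underlying act.
54 months from 22 January 2000 is 22 July 2004.
Because the pending criminal prosecution ran from 17 March 2002 to 4 July 2002, the deadline is extended by 109 days to 8 November 2004.
The automatic bankruptcy stay from 26 February 2004 to 13 August 2004 tolled the period for 169 days, extending the deadline to 26 April 2005.
Nothing else in the chronology tolls or restarts the period.
The 15 January 2005 filing precedes the 26 April 2005 deadline; the claim is timely.

TIMELY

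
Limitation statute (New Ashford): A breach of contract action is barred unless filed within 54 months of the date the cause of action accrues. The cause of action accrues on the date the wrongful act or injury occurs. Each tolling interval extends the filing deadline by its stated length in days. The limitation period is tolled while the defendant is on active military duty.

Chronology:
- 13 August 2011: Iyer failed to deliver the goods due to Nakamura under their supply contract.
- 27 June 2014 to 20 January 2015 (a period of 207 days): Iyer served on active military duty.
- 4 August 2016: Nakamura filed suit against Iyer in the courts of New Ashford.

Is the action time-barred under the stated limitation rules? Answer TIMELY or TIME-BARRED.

The limitation period began to run on 13 August 2011.
The untolled deadline — 54 months after 13 August 2011 — is 13 February 2016.
The defendant's active military service from 27 June 2014 to 20 January 2015 tolled the period for 207 days, extending the deadline to 7 September 2016.
The 4 August 2016 filing precedes the 7 September 2016 deadline; the claim is timely.

TIMELY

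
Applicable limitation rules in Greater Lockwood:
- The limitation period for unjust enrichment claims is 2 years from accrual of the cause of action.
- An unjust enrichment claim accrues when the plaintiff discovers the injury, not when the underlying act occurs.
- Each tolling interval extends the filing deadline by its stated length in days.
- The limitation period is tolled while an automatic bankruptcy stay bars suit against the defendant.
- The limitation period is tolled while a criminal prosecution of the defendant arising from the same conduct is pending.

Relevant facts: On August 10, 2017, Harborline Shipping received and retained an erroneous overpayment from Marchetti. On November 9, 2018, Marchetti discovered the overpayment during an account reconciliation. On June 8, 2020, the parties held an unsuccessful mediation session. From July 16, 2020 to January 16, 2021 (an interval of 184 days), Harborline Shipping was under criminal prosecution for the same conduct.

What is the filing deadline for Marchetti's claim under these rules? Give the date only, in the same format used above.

May 12, 2021

Accrual is tied to discovery, so the period began on November 9, 2018 rather than on August 10, 2017 when the act occurred.
2 years from November 9, 2018 is November 9, 2020.
Because the pending criminal prosecution ran from July 16, 2020 to January 16, 2021, the deadline is extended by 184 days to May 12, 2021.
Nothing else in the chronology tolls or restarts the period.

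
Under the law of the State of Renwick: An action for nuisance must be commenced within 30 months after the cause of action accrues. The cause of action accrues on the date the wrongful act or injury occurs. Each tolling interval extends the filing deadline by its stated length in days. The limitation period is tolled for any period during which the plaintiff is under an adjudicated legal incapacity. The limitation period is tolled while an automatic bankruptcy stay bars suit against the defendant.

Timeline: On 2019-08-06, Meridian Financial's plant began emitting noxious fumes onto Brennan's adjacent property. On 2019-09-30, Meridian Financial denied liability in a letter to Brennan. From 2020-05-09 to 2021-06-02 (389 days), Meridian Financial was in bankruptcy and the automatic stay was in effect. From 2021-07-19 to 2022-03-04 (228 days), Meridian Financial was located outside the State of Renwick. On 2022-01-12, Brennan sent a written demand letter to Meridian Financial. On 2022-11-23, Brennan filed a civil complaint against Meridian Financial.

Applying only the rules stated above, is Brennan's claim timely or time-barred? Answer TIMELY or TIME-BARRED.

TIMELY

The cause of action accrued on 2019-08-06, the date of the act.
Adding the 30 months base period to 2019-08-06 gives a deadline of 2022-02-06, before any tolling.
The automatic bankruptcy stay from 2020-05-09 to 2021-06-02 tolled the period for 389 days, extending the deadline to 2023-03-02.
The defendant's absence from the jurisdiction from 2021-07-19 to 2022-03-04 does not toll the period, because no stated rule makes the defendant's absence a tolling event.
Nothing else in the chronology tolls or restarts the period.
The 2022-11-23 filing precedes the 2023-03-02 deadline; the claim is timely.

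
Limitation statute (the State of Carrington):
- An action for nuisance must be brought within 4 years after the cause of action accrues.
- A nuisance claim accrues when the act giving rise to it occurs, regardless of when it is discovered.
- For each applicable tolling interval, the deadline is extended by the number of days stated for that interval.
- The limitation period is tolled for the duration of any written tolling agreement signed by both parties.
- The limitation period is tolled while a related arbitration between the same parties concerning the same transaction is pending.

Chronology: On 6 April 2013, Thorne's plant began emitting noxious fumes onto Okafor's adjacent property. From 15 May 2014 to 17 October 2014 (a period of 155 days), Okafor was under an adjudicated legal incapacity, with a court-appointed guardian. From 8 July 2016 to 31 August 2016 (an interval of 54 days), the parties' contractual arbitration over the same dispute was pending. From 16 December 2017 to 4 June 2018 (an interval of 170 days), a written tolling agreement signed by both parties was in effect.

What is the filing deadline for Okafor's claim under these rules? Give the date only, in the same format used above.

30 May 2017

The cause of action accrued on 6 April 2013, the date of the act.
The untolled deadline — 4 years after 6 April 2013 — is 6 April 2017.
The period was tolled for 54 days by the pending related arbitration (8 July 2016 to 31 August 2016), pushing the deadline to 30 May 2017.
The written tolling agreement starting 16 December 2017 came too late — the period had run on 30 May 2017 — and so does not extend the deadline.
The plaintiff's legal incapacity from 15 May 2014 to 17 October 2014 does not toll the period, because no stated rule makes the plaintiff's incapacity a tolling event.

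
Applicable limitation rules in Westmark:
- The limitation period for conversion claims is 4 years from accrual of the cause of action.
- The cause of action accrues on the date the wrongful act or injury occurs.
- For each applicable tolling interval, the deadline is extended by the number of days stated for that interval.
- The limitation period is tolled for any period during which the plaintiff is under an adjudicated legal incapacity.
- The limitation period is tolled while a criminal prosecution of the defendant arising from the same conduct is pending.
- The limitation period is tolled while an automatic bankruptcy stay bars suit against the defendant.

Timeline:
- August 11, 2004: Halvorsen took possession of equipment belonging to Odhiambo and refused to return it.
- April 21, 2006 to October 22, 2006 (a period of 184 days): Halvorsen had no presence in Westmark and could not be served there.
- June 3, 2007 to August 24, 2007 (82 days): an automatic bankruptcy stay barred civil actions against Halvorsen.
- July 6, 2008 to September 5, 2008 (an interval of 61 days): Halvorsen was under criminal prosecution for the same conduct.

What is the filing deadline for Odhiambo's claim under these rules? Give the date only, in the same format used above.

January 1, 2009

The claim accrued on August 11, 2004, when the wrongful act occurred.
4 years from August 11, 2004 is August 11, 2008.
The period was tolled for 82 days by the automatic bankruptcy stay (June 3, 2007 to August 24, 2007), pushing the deadline to November 1, 2008.
The pending criminal prosecution from July 6, 2008 to September 5, 2008 tolled the period for 61 days, extending the deadline to January 1, 2009.
The defendant's absence from the jurisdiction from April 21, 2006 to October 22, 2006 does not toll the period, because no stated rule makes the defendant's absence a tolling event.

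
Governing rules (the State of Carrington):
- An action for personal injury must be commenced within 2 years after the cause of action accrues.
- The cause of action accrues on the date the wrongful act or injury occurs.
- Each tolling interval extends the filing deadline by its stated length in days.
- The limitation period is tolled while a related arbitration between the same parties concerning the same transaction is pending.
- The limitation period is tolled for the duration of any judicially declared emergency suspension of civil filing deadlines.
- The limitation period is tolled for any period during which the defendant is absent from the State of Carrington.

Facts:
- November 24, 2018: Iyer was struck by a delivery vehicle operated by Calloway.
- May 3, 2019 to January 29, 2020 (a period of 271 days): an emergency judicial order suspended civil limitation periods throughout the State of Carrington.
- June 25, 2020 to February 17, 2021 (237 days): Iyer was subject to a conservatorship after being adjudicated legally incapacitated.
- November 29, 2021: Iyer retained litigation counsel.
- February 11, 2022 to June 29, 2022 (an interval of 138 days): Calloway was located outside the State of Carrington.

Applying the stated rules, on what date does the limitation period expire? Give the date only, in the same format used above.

August 22, 2021

The limitation period began to run on November 24, 2018.
2 years from November 24, 2018 is November 24, 2020.
The emergency suspension of filing deadlines from May 3, 2019 to January 29, 2020 tolled the period for 271 days, extending the deadline to August 22, 2021.
By the time the defendant's absence from the jurisdiction began on February 11, 2022, the limitation period had already expired on August 22, 2021; that interval cannot revive it.
The plaintiff's legal incapacity from June 25, 2020 to February 17, 2021 does not toll the period, because no stated rule makes the plaintiff's incapacity a tolling event.
Nothing else in the chronology tolls or restarts the period.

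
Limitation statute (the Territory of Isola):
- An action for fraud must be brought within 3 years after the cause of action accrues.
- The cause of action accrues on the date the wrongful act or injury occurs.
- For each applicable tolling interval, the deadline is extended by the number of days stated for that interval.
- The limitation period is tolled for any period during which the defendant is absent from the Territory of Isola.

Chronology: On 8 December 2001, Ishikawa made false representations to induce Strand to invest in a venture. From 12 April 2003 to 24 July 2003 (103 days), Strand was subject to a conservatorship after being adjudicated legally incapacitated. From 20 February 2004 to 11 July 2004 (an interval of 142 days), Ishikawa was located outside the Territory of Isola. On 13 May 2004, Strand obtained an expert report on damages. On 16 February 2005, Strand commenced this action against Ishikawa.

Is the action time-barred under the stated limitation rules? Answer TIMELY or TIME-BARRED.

TIMELY

The claim accrued on 8 December 2001, when the wrongful act occurred.
Adding the 3 years base period to 8 December 2001 gives a deadline of 8 December 2004, before any tolling.
Because the defendant's absence from the jurisdiction ran from 20 February 2004 to 11 July 2004, the deadline is extended by 142 days to 29 April 2005.
Although the plaintiff's incapacity ran from 12 April 2003 to 24 July 2003, the stated rules do not make that a tolling event, so it is disregarded.
None of the other events listed affects the running of the period under the stated rules.
The 16 February 2005 filing precedes the 29 April 2005 deadline; the claim is timely.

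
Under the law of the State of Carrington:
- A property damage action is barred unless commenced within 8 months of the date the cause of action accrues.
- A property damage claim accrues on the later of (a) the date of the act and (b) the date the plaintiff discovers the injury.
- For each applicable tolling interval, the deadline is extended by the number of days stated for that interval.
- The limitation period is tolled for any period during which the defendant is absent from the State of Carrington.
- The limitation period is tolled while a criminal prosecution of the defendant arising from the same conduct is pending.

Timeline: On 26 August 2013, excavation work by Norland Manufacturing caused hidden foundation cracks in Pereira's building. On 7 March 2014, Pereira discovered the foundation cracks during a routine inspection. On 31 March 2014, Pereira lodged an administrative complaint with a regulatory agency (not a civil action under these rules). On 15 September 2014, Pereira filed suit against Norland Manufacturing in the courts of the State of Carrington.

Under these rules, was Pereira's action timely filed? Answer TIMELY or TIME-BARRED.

TIMELY

Because discovery on 7 March 2014 post-dates the 26 August 2013 act, accrual under the later-of rule falls on 7 March 2014.
8 months from 7 March 2014 is 7 November 2014.
None of the other events listed affects the running of the period under the stated rules.
Pereira filed on 15 September 2014, before the 7 November 2014 deadline, so the action is timely.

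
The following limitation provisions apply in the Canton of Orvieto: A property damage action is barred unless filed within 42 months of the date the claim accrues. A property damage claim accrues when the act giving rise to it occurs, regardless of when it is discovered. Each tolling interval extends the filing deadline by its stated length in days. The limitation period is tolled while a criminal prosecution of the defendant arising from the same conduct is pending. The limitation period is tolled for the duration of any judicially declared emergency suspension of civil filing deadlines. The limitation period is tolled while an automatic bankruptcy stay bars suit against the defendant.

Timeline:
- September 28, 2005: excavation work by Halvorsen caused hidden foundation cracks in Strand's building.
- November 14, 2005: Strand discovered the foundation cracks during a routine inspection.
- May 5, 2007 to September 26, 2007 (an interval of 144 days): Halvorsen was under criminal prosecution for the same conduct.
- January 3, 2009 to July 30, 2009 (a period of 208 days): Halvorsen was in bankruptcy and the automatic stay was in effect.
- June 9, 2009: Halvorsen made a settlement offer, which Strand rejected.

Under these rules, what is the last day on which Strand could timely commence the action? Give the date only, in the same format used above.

March 15, 2010

Accrual is governed by the date of the act, so the period began to run on September 28, 2005; the later discovery on November 14, 2005 is irrelevant under the stated rule.
Adding the 42 months base period to September 28, 2005 gives a deadline of March 28, 2009, before any tolling.
The pending criminal prosecution from May 5, 2007 to September 26, 2007 tolled the period for 144 days, extending the deadline to August 19, 2009.
The period was tolled for 208 days by the automatic bankruptcy stay (January 3, 2009 to July 30, 2009), pushing the deadline to March 15, 2010.
The other events in the timeline have no effect on the limitation period under the stated rules.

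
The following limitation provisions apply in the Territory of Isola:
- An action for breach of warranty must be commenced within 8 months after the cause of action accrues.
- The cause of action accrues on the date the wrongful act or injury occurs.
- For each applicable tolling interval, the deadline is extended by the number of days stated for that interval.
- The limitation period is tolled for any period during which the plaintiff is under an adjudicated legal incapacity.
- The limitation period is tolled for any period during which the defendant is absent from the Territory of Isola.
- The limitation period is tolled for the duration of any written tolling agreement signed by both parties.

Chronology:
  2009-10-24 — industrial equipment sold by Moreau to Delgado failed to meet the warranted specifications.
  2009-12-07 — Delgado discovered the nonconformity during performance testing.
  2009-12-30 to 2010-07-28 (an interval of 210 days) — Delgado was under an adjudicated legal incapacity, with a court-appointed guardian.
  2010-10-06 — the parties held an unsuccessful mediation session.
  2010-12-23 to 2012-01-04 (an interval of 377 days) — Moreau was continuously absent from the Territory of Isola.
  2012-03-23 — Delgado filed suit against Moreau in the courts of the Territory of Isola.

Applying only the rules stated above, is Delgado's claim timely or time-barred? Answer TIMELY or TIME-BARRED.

TIME-BARRED

The claim accrued on 2009-10-24, when the wrongful act occurred; under the stated occurrence rule the 2009-12-07 discovery does not delay accrual.
8 months from 2009-10-24 is 2010-06-24.
Because the plaintiff's legal incapacity ran from 2009-12-30 to 2010-07-28, the deadline is extended by 210 days to 2011-01-20.
Because the defendant's absence from the jurisdiction ran from 2010-12-23 to 2012-01-04, the deadline is extended by 377 days to 2012-02-01.
The other events in the timeline have no effect on the limitation period under the stated rules.
The 2012-03-23 filing falls after the 2012-02-01 deadline; the claim is time-barred.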